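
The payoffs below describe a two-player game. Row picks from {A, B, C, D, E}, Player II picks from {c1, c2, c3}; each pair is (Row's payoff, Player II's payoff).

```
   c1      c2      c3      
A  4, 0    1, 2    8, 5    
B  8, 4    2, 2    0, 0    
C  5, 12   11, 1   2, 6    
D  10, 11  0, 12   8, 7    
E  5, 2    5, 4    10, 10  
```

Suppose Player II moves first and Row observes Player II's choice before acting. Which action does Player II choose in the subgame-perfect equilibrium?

Row best-responds to each possible Player II move:
- c1 → Row plays D (best of 4, 8, 5, 10, 5); Player II gets 11.
- c2 → Row plays C (best of 1, 2, 11, 0, 5); Player II gets 1.
- c3 → Row plays E (best of 8, 0, 2, 8, 10); Player II gets 10.
Maximizing over 11, 1, 10, Player II chooses c1. Subgame-perfect outcome: (D, c1) with payoffs (10, 11).

c1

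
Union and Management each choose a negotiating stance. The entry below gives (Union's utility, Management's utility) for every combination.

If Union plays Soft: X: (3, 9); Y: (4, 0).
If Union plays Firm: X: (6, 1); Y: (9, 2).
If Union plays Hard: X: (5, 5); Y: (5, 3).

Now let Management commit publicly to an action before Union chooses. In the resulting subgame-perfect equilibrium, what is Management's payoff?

2

Solve by backward induction (Management leads).
- X: BR = Firm, leader payoff 1.
- Y: BR = Firm, leader payoff 2.
Maximizing over 1, 2, Management chooses Y. Subgame-perfect outcome: (Firm, Y) with payoffs (9, 2).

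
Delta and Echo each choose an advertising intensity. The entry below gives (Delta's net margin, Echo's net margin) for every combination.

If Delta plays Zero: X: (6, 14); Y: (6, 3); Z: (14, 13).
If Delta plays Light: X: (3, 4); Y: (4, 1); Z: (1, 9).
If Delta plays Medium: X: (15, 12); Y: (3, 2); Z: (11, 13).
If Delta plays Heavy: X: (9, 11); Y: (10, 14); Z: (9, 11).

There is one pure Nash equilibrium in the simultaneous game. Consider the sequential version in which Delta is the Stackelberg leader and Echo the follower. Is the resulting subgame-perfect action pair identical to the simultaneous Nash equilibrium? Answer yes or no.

Backward induction with Delta moving first.
- Zero → Echo plays X (best of 14, 3, 13); Delta gets 6.
- Light → Echo plays Z (best of 4, 1, 9); Delta gets 1.
- Medium → Echo plays Z (best of 12, 2, 13); Delta gets 11.
- Heavy → Echo plays Y (best of 11, 14, 11); Delta gets 10.
Maximizing over 6, 1, 11, 10, Delta chooses Medium. Subgame-perfect outcome: (Medium, Z) with payoffs (11, 13).
For the simultaneous game, intersect best replies.
Delta's best replies: X→Medium; Y→Heavy; Z→Zero.
Echo's best replies: Zero→X; Light→Z; Medium→Z; Heavy→Y.
The unique mutual best reply is (Heavy, Y), giving (10, 14).
Sequential outcome (Medium, Z) differs from the Nash profile (Heavy, Y).

no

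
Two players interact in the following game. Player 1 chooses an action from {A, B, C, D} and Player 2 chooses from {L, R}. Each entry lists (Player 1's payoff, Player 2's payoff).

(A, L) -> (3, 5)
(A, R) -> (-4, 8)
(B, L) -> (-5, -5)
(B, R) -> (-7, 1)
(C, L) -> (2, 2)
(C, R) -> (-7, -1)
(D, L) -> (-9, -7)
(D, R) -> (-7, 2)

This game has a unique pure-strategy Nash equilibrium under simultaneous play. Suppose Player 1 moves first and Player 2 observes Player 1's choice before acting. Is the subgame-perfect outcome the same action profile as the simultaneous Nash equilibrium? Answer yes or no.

Player 2 best-responds to each possible Player 1 move:
- A: BR = R, leader payoff -4.
- B: BR = R, leader payoff -7.
- C: BR = L, leader payoff 2.
- D: BR = R, leader payoff -7.
Player 1's induced payoffs are -4, -7, 2, -7, so Player 1 commits to C. Subgame-perfect outcome: (C, L) with payoffs (2, 2).
Now find the simultaneous Nash equilibrium.
Player 1's best replies: L→A; R→A.
Player 2's best replies: A→R; B→R; C→L; D→R.
The unique mutual best reply is (A, R), giving (-4, 8).
Sequential outcome (C, L) differs from the Nash profile (A, R).

no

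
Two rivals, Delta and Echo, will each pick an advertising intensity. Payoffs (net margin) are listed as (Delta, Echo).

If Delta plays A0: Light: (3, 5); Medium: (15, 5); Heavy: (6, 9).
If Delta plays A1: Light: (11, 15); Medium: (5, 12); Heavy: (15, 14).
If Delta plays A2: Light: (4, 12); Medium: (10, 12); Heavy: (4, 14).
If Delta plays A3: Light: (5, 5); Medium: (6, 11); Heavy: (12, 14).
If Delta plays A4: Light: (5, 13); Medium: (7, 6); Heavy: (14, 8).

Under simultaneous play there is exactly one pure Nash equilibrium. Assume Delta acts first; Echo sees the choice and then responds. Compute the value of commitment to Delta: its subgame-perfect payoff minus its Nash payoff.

Work backward from Echo's decision.
- A0: Echo compares 5, 5, 9 and picks Heavy; Delta would get 6.
- A1: Echo compares 15, 12, 14 and picks Light; Delta would get 11.
- A2: Echo compares 12, 12, 14 and picks Heavy; Delta would get 4.
- A3: Echo compares 5, 11, 14 and picks Heavy; Delta would get 12.
- A4: Echo compares 13, 6, 8 and picks Light; Delta would get 5.
Among 6, 11, 4, 12, 5, the best is 12 at A3. Subgame-perfect outcome: (A3, Heavy) with payoffs (12, 14).
Now find the simultaneous Nash equilibrium.
Delta's best replies: Light→A1; Medium→A0; Heavy→A1.
Echo's best replies: A0→Heavy; A1→Light; A2→Heavy; A3→Heavy; A4→Light.
The unique mutual best reply is (A1, Light), giving (11, 15).
Delta's commitment gain: 12 − 11 = 1.

1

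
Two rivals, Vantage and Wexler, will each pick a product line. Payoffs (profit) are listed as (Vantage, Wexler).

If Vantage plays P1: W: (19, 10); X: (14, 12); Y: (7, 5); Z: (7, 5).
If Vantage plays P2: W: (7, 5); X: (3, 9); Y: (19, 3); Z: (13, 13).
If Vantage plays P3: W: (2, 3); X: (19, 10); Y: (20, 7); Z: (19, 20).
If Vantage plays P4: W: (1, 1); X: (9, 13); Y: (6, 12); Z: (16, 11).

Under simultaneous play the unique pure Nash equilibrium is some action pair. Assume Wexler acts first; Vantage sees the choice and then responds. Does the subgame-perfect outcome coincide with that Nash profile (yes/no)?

yes

Solve by backward induction (Wexler leads).
- W: BR = P1, leader payoff 10.
- X: BR = P3, leader payoff 10.
- Y: BR = P3, leader payoff 7.
- Z: BR = P3, leader payoff 20.
Among 10, 10, 7, 20, the best is 20 at Z. Subgame-perfect outcome: (P3, Z) with payoffs (19, 20).
Now find the simultaneous Nash equilibrium.
Vantage's best replies: W→P1; X→P3; Y→P3; Z→P3.
Wexler's best replies: P1→X; P2→Z; P3→Z; P4→X.
The unique mutual best reply is (P3, Z), giving (19, 20).
Sequential outcome (P3, Z) coincides with the Nash profile (P3, Z).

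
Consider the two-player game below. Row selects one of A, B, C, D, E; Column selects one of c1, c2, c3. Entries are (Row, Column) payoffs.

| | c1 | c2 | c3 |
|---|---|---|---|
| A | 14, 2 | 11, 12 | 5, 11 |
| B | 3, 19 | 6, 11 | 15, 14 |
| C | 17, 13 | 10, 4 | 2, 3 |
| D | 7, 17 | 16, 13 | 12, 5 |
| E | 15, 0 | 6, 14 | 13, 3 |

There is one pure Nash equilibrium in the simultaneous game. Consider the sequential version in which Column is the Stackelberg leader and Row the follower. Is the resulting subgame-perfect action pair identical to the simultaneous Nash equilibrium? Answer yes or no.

Backward induction with Column moving first.
- c1: Row compares 14, 3, 17, 7, 15 and picks C; Column would get 13.
- c2: Row compares 11, 6, 10, 16, 6 and picks D; Column would get 13.
- c3: Row compares 5, 15, 2, 12, 13 and picks B; Column would get 14.
Among 13, 13, 14, the best is 14 at c3. Subgame-perfect outcome: (B, c3) with payoffs (15, 14).
Now find the simultaneous Nash equilibrium.
Row's best replies: c1→C; c2→D; c3→B.
Column's best replies: A→c2; B→c1; C→c1; D→c1; E→c2.
Only (C, c1) has each player best-responding; Nash payoffs (17, 13).
Sequential outcome (B, c3) differs from the Nash profile (C, c1).

no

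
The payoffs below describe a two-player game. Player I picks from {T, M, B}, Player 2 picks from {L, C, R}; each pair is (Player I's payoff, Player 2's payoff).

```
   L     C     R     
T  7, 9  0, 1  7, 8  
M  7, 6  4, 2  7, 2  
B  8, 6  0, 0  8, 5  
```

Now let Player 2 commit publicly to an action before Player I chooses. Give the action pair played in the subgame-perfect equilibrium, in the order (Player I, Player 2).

Work backward from Player I's decision.
- L: BR = B, leader payoff 6.
- C: BR = M, leader payoff 2.
- R: BR = B, leader payoff 5.
Player 2's induced payoffs are 6, 2, 5, so Player 2 commits to L. Subgame-perfect outcome: (B, L) with payoffs (8, 6).

(B, L)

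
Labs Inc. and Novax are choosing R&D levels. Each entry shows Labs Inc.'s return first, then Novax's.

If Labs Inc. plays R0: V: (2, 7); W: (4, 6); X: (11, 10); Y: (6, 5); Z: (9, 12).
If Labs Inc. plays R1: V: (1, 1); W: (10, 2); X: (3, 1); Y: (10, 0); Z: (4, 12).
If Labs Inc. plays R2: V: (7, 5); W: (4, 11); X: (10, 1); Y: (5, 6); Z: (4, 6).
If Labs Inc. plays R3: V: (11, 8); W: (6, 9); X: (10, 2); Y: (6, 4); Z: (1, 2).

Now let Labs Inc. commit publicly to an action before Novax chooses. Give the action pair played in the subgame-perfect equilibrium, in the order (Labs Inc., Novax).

(R0, Z)

Work backward from Novax's decision.
- R0: Novax compares 7, 6, 10, 5, 12 and picks Z; Labs Inc. would get 9.
- R1: Novax compares 1, 2, 1, 0, 12 and picks Z; Labs Inc. would get 4.
- R2: Novax compares 5, 11, 1, 6, 6 and picks W; Labs Inc. would get 4.
- R3: Novax compares 8, 9, 2, 4, 2 and picks W; Labs Inc. would get 6.
Labs Inc.'s induced payoffs are 9, 4, 4, 6, so Labs Inc. commits to R0. Subgame-perfect outcome: (R0, Z) with payoffs (9, 12).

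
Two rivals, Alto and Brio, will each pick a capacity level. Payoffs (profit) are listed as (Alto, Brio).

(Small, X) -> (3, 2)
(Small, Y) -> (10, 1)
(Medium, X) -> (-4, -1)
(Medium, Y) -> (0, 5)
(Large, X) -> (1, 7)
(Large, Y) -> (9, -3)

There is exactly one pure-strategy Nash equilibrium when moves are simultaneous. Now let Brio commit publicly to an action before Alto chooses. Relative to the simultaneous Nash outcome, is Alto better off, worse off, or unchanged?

unchanged

Work backward from Alto's decision.
- X → Alto plays Small (best of 3, -4, 1); Brio gets 2.
- Y → Alto plays Small (best of 10, 0, 9); Brio gets 1.
Brio's induced payoffs are 2, 1, so Brio commits to X. Subgame-perfect outcome: (Small, X) with payoffs (3, 2).
Under simultaneous play:
Alto's best replies: X→Small; Y→Small.
Brio's best replies: Small→X; Medium→Y; Large→X.
The unique mutual best reply is (Small, X), giving (3, 2).
Alto earns 3 sequentially versus 3 at the Nash outcome: unchanged.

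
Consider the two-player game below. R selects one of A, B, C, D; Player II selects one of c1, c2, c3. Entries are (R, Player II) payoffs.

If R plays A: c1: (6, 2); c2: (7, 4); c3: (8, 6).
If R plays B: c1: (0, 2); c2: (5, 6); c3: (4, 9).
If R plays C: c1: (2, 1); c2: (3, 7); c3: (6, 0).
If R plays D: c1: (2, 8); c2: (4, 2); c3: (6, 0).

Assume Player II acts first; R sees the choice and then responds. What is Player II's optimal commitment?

Backward induction with Player II moving first.
- c1 → R plays A (best of 6, 0, 2, 2); Player II gets 2.
- c2 → R plays A (best of 7, 5, 3, 4); Player II gets 4.
- c3 → R plays A (best of 8, 4, 6, 6); Player II gets 6.
Among 2, 4, 6, the best is 6 at c3. Subgame-perfect outcome: (A, c3) with payoffs (8, 6).

c3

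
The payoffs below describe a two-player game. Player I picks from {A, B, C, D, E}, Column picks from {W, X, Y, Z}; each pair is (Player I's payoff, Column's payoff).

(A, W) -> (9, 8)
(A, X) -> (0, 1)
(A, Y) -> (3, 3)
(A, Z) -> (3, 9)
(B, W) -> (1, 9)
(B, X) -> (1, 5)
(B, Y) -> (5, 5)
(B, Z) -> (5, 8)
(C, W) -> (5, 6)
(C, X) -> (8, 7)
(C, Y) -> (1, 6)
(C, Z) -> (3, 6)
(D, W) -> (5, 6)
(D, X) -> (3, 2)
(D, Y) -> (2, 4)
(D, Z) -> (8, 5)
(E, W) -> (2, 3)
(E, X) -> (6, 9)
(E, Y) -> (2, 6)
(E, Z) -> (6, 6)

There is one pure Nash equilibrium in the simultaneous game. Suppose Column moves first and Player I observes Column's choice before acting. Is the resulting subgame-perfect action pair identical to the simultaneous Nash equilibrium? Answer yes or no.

no

Solve by backward induction (Column leads).
- W: Player I compares 9, 1, 5, 5, 2 and picks A; Column would get 8.
- X: Player I compares 0, 1, 8, 3, 6 and picks C; Column would get 7.
- Y: Player I compares 3, 5, 1, 2, 2 and picks B; Column would get 5.
- Z: Player I compares 3, 5, 3, 8, 6 and picks D; Column would get 5.
Among 8, 7, 5, 5, the best is 8 at W. Subgame-perfect outcome: (A, W) with payoffs (9, 8).
For the simultaneous game, intersect best replies.
Player I's best replies: W→A; X→C; Y→B; Z→D.
Column's best replies: A→Z; B→W; C→X; D→W; E→X.
The unique mutual best reply is (C, X), giving (8, 7).
Sequential outcome (A, W) differs from the Nash profile (C, X).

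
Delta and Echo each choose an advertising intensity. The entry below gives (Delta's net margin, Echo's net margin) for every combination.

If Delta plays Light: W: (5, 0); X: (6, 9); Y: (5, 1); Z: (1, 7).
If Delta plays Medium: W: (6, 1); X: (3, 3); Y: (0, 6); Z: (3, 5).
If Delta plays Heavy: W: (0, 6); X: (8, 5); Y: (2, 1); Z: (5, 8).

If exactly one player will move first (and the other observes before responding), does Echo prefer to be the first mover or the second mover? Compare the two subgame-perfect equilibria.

second

If Delta leads: Echo's best replies are Light→X, Medium→Y, Heavy→Z; Delta's induced payoffs 6, 0, 5; outcome (Light, X), payoffs (6, 9).
If Echo leads: Delta's best replies are W→Medium, X→Heavy, Y→Light, Z→Heavy; Echo's induced payoffs 1, 5, 1, 8; outcome (Heavy, Z), payoffs (5, 8).
Echo gets 8 moving first and 9 moving second, so Echo prefers to move second.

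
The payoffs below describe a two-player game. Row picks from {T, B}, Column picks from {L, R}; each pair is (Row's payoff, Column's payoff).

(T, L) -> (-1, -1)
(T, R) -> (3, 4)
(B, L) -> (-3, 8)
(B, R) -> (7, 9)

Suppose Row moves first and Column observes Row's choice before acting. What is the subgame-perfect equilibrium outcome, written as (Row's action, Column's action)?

(B, R)

Backward induction with Row moving first.
- T: Column compares -1, 4 and picks R; Row would get 3.
- B: Column compares 8, 9 and picks R; Row would get 7.
Maximizing over 3, 7, Row chooses B. Subgame-perfect outcome: (B, R) with payoffs (7, 9).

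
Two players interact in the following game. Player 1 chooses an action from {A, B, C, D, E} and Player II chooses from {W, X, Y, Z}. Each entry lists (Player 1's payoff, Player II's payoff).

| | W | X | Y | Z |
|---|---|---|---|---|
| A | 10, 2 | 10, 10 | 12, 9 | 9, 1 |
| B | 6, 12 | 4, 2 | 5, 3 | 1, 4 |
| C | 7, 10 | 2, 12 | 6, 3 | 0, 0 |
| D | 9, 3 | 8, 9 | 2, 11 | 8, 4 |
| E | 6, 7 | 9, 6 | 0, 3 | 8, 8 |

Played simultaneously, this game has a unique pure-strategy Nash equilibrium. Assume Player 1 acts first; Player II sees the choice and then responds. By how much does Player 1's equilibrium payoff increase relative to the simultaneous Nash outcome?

Player II best-responds to each possible Player 1 move:
- A: BR = X, leader payoff 10.
- B: BR = W, leader payoff 6.
- C: BR = X, leader payoff 2.
- D: BR = Y, leader payoff 2.
- E: BR = Z, leader payoff 8.
Player 1's induced payoffs are 10, 6, 2, 2, 8, so Player 1 commits to A. Subgame-perfect outcome: (A, X) with payoffs (10, 10).
For the simultaneous game, intersect best replies.
Player 1's best replies: W→A; X→A; Y→A; Z→A.
Player II's best replies: A→X; B→W; C→X; D→Y; E→Z.
The unique mutual best reply is (A, X), giving (10, 10).
Player 1's commitment gain: 10 − 10 = 0.

0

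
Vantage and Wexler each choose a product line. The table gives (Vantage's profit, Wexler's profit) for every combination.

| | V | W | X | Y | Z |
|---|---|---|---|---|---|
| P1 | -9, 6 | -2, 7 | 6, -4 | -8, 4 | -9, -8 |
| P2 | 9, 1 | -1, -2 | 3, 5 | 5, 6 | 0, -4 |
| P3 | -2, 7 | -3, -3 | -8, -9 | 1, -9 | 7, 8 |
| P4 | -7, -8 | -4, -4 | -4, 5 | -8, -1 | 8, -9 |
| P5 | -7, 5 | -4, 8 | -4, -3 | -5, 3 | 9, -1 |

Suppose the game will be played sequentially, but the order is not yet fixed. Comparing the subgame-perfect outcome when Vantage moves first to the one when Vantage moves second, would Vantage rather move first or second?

first

If Vantage leads: Wexler's best replies are P1→W, P2→Y, P3→Z, P4→X, P5→W; Vantage's induced payoffs -2, 5, 7, -4, -4; outcome (P3, Z), payoffs (7, 8).
If Wexler leads: Vantage's best replies are V→P2, W→P2, X→P1, Y→P2, Z→P5; Wexler's induced payoffs 1, -2, -4, 6, -1; outcome (P2, Y), payoffs (5, 6).
Vantage gets 7 moving first and 5 moving second, so Vantage prefers to move first.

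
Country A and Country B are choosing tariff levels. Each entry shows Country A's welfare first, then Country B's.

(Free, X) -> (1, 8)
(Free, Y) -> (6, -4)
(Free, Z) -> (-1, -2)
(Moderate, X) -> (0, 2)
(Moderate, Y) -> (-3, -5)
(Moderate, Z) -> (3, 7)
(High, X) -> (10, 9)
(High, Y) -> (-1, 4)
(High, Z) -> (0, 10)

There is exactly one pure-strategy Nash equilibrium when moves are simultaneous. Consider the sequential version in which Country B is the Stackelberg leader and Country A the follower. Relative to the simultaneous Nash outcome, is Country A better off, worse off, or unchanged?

better off

Work backward from Country A's decision.
- X → Country A plays High (best of 1, 0, 10); Country B gets 9.
- Y → Country A plays Free (best of 6, -3, -1); Country B gets -4.
- Z → Country A plays Moderate (best of -1, 3, 0); Country B gets 7.
Maximizing over 9, -4, 7, Country B chooses X. Subgame-perfect outcome: (High, X) with payoffs (10, 9).
For the simultaneous game, intersect best replies.
Country A's best replies: X→High; Y→Free; Z→Moderate.
Country B's best replies: Free→X; Moderate→Z; High→Z.
The unique mutual best reply is (Moderate, Z), giving (3, 7).
Country A earns 10 sequentially versus 3 at the Nash outcome: better off.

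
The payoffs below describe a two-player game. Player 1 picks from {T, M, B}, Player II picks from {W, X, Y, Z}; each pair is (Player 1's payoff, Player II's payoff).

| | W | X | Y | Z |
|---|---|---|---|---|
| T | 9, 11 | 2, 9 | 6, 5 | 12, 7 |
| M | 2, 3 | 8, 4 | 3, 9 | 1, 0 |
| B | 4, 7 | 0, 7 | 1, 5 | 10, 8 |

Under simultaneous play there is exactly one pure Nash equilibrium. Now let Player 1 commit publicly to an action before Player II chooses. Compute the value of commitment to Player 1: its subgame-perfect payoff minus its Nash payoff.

Backward induction with Player 1 moving first.
- T → Player II plays W (best of 11, 9, 5, 7); Player 1 gets 9.
- M → Player II plays Y (best of 3, 4, 9, 0); Player 1 gets 3.
- B → Player II plays Z (best of 7, 7, 5, 8); Player 1 gets 10.
Maximizing over 9, 3, 10, Player 1 chooses B. Subgame-perfect outcome: (B, Z) with payoffs (10, 8).
Now find the simultaneous Nash equilibrium.
Player 1's best replies: W→T; X→M; Y→T; Z→T.
Player II's best replies: T→W; M→Y; B→Z.
Only (T, W) has each player best-responding; Nash payoffs (9, 11).
Player 1's commitment gain: 10 − 9 = 1.

1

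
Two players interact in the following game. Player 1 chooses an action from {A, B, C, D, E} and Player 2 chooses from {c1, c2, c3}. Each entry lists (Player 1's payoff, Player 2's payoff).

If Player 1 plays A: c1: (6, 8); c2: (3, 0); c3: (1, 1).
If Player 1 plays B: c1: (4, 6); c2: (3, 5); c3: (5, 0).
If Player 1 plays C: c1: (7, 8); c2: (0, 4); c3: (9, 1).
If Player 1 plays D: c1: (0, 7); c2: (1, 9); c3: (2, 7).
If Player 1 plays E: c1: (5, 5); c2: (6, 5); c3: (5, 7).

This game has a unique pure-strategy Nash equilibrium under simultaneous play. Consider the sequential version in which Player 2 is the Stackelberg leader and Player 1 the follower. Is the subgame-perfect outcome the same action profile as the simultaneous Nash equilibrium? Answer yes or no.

yes

Backward induction with Player 2 moving first.
- c1 → Player 1 plays C (best of 6, 4, 7, 0, 5); Player 2 gets 8.
- c2 → Player 1 plays E (best of 3, 3, 0, 1, 6); Player 2 gets 5.
- c3 → Player 1 plays C (best of 1, 5, 9, 2, 5); Player 2 gets 1.
Player 2's induced payoffs are 8, 5, 1, so Player 2 commits to c1. Subgame-perfect outcome: (C, c1) with payoffs (7, 8).
Now find the simultaneous Nash equilibrium.
Player 1's best replies: c1→C; c2→E; c3→C.
Player 2's best replies: A→c1; B→c1; C→c1; D→c2; E→c3.
The unique mutual best reply is (C, c1), giving (7, 8).
Sequential outcome (C, c1) coincides with the Nash profile (C, c1).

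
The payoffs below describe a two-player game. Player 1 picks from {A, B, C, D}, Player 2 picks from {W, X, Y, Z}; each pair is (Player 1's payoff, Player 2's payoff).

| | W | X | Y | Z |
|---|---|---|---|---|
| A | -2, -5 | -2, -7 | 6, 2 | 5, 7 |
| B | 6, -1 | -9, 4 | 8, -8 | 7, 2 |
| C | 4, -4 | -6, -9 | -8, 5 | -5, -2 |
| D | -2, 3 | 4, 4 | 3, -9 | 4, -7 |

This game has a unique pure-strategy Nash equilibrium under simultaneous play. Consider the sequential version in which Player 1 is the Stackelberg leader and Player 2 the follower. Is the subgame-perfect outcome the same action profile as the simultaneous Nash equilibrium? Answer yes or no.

Solve by backward induction (Player 1 leads).
- A: BR = Z, leader payoff 5.
- B: BR = X, leader payoff -9.
- C: BR = Y, leader payoff -8.
- D: BR = X, leader payoff 4.
Player 1's induced payoffs are 5, -9, -8, 4, so Player 1 commits to A. Subgame-perfect outcome: (A, Z) with payoffs (5, 7).
Now find the simultaneous Nash equilibrium.
Player 1's best replies: W→B; X→D; Y→B; Z→B.
Player 2's best replies: A→Z; B→X; C→Y; D→X.
The unique mutual best reply is (D, X), giving (4, 4).
Sequential outcome (A, Z) differs from the Nash profile (D, X).

no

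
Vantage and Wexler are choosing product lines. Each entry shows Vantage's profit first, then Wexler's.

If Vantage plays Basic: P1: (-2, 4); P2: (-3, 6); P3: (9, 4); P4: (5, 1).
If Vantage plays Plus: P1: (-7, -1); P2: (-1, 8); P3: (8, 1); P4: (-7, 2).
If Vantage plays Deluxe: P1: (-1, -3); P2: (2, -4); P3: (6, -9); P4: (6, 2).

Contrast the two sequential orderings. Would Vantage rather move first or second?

If Vantage leads: Wexler's best replies are Basic→P2, Plus→P2, Deluxe→P4; Vantage's induced payoffs -3, -1, 6; outcome (Deluxe, P4), payoffs (6, 2).
If Wexler leads: Vantage's best replies are P1→Deluxe, P2→Deluxe, P3→Basic, P4→Deluxe; Wexler's induced payoffs -3, -4, 4, 2; outcome (Basic, P3), payoffs (9, 4).
Vantage gets 6 moving first and 9 moving second, so Vantage prefers to move second.

second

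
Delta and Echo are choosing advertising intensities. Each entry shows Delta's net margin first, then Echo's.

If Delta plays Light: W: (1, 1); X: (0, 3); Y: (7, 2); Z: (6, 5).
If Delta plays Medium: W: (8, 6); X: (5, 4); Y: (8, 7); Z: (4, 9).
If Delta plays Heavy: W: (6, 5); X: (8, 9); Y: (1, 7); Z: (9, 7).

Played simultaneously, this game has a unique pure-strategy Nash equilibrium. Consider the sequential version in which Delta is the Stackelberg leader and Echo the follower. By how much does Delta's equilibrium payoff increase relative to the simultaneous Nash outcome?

0

Work backward from Echo's decision.
- Light: BR = Z, leader payoff 6.
- Medium: BR = Z, leader payoff 4.
- Heavy: BR = X, leader payoff 8.
Maximizing over 6, 4, 8, Delta chooses Heavy. Subgame-perfect outcome: (Heavy, X) with payoffs (8, 9).
For the simultaneous game, intersect best replies.
Delta's best replies: W→Medium; X→Heavy; Y→Medium; Z→Heavy.
Echo's best replies: Light→Z; Medium→Z; Heavy→X.
The unique mutual best reply is (Heavy, X), giving (8, 9).
Delta's commitment gain: 8 − 8 = 0.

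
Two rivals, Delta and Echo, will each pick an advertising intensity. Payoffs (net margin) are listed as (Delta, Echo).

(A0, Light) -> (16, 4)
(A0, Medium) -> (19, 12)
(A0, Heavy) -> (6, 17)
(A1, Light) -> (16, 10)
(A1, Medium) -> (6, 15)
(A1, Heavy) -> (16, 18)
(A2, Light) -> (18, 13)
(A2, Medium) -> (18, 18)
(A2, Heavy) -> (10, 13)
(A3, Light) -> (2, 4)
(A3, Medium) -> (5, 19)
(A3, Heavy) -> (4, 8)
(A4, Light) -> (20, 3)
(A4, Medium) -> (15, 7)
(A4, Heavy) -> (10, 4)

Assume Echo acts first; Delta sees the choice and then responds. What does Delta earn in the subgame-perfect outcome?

16

Work backward from Delta's decision.
- Light → Delta plays A4 (best of 16, 16, 18, 2, 20); Echo gets 3.
- Medium → Delta plays A0 (best of 19, 6, 18, 5, 15); Echo gets 12.
- Heavy → Delta plays A1 (best of 6, 16, 10, 4, 10); Echo gets 18.
Echo's induced payoffs are 3, 12, 18, so Echo commits to Heavy. Subgame-perfect outcome: (A1, Heavy) with payoffs (16, 18).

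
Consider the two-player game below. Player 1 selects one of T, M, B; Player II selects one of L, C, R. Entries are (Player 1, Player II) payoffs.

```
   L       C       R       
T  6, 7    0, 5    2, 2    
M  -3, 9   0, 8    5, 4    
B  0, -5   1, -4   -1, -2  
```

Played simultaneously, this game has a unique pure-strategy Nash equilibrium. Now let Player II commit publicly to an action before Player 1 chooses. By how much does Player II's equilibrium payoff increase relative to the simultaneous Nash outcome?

0

Player 1 best-responds to each possible Player II move:
- L: Player 1 compares 6, -3, 0 and picks T; Player II would get 7.
- C: Player 1 compares 0, 0, 1 and picks B; Player II would get -4.
- R: Player 1 compares 2, 5, -1 and picks M; Player II would get 4.
Among 7, -4, 4, the best is 7 at L. Subgame-perfect outcome: (T, L) with payoffs (6, 7).
Now find the simultaneous Nash equilibrium.
Player 1's best replies: L→T; C→B; R→M.
Player II's best replies: T→L; M→L; B→R.
The unique mutual best reply is (T, L), giving (6, 7).
Player II's commitment gain: 7 − 7 = 0.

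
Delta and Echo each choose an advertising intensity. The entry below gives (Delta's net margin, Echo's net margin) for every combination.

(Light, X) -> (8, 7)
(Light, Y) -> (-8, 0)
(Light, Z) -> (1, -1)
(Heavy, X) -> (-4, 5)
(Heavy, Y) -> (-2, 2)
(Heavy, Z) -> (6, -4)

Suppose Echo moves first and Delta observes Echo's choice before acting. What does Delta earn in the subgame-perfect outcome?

8

Solve by backward induction (Echo leads).
- X: BR = Light, leader payoff 7.
- Y: BR = Heavy, leader payoff 2.
- Z: BR = Heavy, leader payoff -4.
Maximizing over 7, 2, -4, Echo chooses X. Subgame-perfect outcome: (Light, X) with payoffs (8, 7).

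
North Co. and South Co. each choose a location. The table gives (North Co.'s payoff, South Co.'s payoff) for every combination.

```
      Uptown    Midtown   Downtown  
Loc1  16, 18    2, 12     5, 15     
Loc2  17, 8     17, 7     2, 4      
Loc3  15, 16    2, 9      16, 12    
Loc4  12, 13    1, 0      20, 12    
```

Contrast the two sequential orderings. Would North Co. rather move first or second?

second

If North Co. leads: South Co.'s best replies are Loc1→Uptown, Loc2→Uptown, Loc3→Uptown, Loc4→Uptown; North Co.'s induced payoffs 16, 17, 15, 12; outcome (Loc2, Uptown), payoffs (17, 8).
If South Co. leads: North Co.'s best replies are Uptown→Loc2, Midtown→Loc2, Downtown→Loc4; South Co.'s induced payoffs 8, 7, 12; outcome (Loc4, Downtown), payoffs (20, 12).
North Co. gets 17 moving first and 20 moving second, so North Co. prefers to move second.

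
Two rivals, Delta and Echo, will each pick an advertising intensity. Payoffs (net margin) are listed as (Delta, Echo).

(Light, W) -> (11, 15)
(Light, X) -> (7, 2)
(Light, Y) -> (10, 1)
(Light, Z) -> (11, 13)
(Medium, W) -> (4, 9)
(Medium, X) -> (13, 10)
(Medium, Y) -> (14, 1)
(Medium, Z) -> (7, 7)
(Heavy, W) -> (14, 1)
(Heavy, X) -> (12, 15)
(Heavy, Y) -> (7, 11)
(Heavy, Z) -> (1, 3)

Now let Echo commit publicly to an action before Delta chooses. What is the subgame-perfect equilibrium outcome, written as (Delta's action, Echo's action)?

(Light, Z)

Work backward from Delta's decision.
- W: Delta compares 11, 4, 14 and picks Heavy; Echo would get 1.
- X: Delta compares 7, 13, 12 and picks Medium; Echo would get 10.
- Y: Delta compares 10, 14, 7 and picks Medium; Echo would get 1.
- Z: Delta compares 11, 7, 1 and picks Light; Echo would get 13.
Among 1, 10, 1, 13, the best is 13 at Z. Subgame-perfect outcome: (Light, Z) with payoffs (11, 13).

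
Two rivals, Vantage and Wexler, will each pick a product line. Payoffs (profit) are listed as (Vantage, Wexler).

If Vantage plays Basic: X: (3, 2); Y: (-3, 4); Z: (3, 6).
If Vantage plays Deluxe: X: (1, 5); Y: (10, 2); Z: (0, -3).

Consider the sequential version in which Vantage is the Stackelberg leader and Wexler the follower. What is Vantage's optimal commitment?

Work backward from Wexler's decision.
- Basic: BR = Z, leader payoff 3.
- Deluxe: BR = X, leader payoff 1.
Vantage's induced payoffs are 3, 1, so Vantage commits to Basic. Subgame-perfect outcome: (Basic, Z) with payoffs (3, 6).

Basic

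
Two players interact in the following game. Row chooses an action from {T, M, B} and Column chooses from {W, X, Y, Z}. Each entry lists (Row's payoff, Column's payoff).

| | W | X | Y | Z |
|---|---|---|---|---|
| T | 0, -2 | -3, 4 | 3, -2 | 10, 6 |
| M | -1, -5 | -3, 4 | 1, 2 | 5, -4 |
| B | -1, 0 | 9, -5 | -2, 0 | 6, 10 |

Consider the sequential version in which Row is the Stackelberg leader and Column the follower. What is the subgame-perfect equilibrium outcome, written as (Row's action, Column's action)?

(T, Z)

Solve by backward induction (Row leads).
- T: BR = Z, leader payoff 10.
- M: BR = X, leader payoff -3.
- B: BR = Z, leader payoff 6.
Among 10, -3, 6, the best is 10 at T. Subgame-perfect outcome: (T, Z) with payoffs (10, 6).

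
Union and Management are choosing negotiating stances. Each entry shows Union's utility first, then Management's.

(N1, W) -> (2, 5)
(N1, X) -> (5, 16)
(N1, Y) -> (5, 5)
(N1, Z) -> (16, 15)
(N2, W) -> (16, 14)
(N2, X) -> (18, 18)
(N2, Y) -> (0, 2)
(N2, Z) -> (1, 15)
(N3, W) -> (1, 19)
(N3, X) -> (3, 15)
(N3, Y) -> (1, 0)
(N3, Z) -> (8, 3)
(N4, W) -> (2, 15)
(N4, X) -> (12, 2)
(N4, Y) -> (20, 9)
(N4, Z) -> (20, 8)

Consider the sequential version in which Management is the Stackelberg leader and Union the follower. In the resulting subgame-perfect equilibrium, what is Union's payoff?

Work backward from Union's decision.
- W: BR = N2, leader payoff 14.
- X: BR = N2, leader payoff 18.
- Y: BR = N4, leader payoff 9.
- Z: BR = N4, leader payoff 8.
Management's induced payoffs are 14, 18, 9, 8, so Management commits to X. Subgame-perfect outcome: (N2, X) with payoffs (18, 18).

18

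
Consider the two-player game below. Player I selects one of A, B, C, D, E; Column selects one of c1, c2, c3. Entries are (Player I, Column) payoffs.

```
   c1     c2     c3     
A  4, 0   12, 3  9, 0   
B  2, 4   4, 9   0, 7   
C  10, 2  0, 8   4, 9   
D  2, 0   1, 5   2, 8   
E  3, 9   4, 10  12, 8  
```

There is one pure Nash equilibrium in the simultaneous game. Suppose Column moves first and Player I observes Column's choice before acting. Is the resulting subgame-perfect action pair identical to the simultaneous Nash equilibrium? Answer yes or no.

Work backward from Player I's decision.
- c1: BR = C, leader payoff 2.
- c2: BR = A, leader payoff 3.
- c3: BR = E, leader payoff 8.
Column's induced payoffs are 2, 3, 8, so Column commits to c3. Subgame-perfect outcome: (E, c3) with payoffs (12, 8).
Under simultaneous play:
Player I's best replies: c1→C; c2→A; c3→E.
Column's best replies: A→c2; B→c2; C→c3; D→c3; E→c2.
The unique mutual best reply is (A, c2), giving (12, 3).
Sequential outcome (E, c3) differs from the Nash profile (A, c2).

no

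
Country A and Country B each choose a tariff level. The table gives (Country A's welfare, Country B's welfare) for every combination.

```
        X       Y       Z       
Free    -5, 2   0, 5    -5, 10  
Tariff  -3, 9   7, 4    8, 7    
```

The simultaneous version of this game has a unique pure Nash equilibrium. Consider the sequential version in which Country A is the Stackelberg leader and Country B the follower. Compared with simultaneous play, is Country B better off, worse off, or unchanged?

unchanged

Solve by backward induction (Country A leads).
- Free: BR = Z, leader payoff -5.
- Tariff: BR = X, leader payoff -3.
Among -5, -3, the best is -3 at Tariff. Subgame-perfect outcome: (Tariff, X) with payoffs (-3, 9).
Now find the simultaneous Nash equilibrium.
Country A's best replies: X→Tariff; Y→Tariff; Z→Tariff.
Country B's best replies: Free→Z; Tariff→X.
The unique mutual best reply is (Tariff, X), giving (-3, 9).
Country B earns 9 sequentially versus 9 at the Nash outcome: unchanged.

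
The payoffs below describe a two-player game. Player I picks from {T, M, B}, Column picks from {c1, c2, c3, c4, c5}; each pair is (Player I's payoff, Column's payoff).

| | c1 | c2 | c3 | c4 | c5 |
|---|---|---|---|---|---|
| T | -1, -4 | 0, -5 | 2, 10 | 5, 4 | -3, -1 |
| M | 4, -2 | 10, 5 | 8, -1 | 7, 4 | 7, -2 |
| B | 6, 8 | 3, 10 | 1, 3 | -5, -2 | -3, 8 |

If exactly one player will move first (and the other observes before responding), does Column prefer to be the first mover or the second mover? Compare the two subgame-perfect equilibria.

first

If Player I leads: Column's best replies are T→c3, M→c2, B→c2; Player I's induced payoffs 2, 10, 3; outcome (M, c2), payoffs (10, 5).
If Column leads: Player I's best replies are c1→B, c2→M, c3→M, c4→M, c5→M; Column's induced payoffs 8, 5, -1, 4, -2; outcome (B, c1), payoffs (6, 8).
Column gets 8 moving first and 5 moving second, so Column prefers to move first.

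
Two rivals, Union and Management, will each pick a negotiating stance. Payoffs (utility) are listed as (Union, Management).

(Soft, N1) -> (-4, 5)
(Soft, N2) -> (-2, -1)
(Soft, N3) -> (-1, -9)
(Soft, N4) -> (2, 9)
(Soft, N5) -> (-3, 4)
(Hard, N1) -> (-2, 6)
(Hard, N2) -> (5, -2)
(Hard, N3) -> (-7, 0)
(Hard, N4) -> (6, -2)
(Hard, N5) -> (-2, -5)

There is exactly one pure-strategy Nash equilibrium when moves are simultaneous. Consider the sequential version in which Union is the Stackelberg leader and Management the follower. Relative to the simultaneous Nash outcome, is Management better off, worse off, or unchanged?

Work backward from Management's decision.
- Soft: BR = N4, leader payoff 2.
- Hard: BR = N1, leader payoff -2.
Maximizing over 2, -2, Union chooses Soft. Subgame-perfect outcome: (Soft, N4) with payoffs (2, 9).
Now find the simultaneous Nash equilibrium.
Union's best replies: N1→Hard; N2→Hard; N3→Soft; N4→Hard; N5→Hard.
Management's best replies: Soft→N4; Hard→N1.
The unique mutual best reply is (Hard, N1), giving (-2, 6).
Management earns 9 sequentially versus 6 at the Nash outcome: better off.

better off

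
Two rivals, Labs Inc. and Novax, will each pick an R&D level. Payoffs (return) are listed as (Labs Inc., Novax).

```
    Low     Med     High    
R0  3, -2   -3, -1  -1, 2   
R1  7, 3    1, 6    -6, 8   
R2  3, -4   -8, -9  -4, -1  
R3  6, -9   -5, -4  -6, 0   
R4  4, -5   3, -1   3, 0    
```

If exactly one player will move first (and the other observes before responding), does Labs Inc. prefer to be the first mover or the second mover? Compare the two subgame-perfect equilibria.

If Labs Inc. leads: Novax's best replies are R0→High, R1→High, R2→High, R3→High, R4→High; Labs Inc.'s induced payoffs -1, -6, -4, -6, 3; outcome (R4, High), payoffs (3, 0).
If Novax leads: Labs Inc.'s best replies are Low→R1, Med→R4, High→R4; Novax's induced payoffs 3, -1, 0; outcome (R1, Low), payoffs (7, 3).
Labs Inc. gets 3 moving first and 7 moving second, so Labs Inc. prefers to move second.

second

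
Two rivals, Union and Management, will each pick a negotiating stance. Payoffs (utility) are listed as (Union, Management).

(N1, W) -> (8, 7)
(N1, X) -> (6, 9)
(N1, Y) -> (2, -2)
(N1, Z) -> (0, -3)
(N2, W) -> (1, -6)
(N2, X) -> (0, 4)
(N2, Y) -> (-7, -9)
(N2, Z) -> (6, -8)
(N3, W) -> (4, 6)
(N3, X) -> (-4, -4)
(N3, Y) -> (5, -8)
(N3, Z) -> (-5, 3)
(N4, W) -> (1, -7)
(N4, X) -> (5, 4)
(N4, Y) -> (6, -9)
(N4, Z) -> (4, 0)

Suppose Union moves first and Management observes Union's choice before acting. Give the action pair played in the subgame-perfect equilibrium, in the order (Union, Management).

Backward induction with Union moving first.
- N1 → Management plays X (best of 7, 9, -2, -3); Union gets 6.
- N2 → Management plays X (best of -6, 4, -9, -8); Union gets 0.
- N3 → Management plays W (best of 6, -4, -8, 3); Union gets 4.
- N4 → Management plays X (best of -7, 4, -9, 0); Union gets 5.
Maximizing over 6, 0, 4, 5, Union chooses N1. Subgame-perfect outcome: (N1, X) with payoffs (6, 9).

(N1, X)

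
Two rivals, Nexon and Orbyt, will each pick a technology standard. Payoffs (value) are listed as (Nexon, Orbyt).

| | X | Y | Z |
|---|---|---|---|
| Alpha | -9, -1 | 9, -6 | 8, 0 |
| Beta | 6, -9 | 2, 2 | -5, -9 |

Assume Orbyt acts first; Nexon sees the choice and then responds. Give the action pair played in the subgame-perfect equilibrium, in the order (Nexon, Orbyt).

(Alpha, Z)

Work backward from Nexon's decision.
- X: Nexon compares -9, 6 and picks Beta; Orbyt would get -9.
- Y: Nexon compares 9, 2 and picks Alpha; Orbyt would get -6.
- Z: Nexon compares 8, -5 and picks Alpha; Orbyt would get 0.
Among -9, -6, 0, the best is 0 at Z. Subgame-perfect outcome: (Alpha, Z) with payoffs (8, 0).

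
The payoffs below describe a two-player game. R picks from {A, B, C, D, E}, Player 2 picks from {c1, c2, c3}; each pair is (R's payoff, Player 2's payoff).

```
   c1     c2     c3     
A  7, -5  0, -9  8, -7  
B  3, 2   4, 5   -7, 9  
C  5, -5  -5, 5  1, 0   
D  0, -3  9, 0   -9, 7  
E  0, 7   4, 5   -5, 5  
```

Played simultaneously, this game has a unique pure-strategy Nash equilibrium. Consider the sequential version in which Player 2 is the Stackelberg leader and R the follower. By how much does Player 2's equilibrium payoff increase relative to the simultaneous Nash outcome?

5

Solve by backward induction (Player 2 leads).
- c1 → R plays A (best of 7, 3, 5, 0, 0); Player 2 gets -5.
- c2 → R plays D (best of 0, 4, -5, 9, 4); Player 2 gets 0.
- c3 → R plays A (best of 8, -7, 1, -9, -5); Player 2 gets -7.
Maximizing over -5, 0, -7, Player 2 chooses c2. Subgame-perfect outcome: (D, c2) with payoffs (9, 0).
Under simultaneous play:
R's best replies: c1→A; c2→D; c3→A.
Player 2's best replies: A→c1; B→c3; C→c2; D→c3; E→c1.
The unique mutual best reply is (A, c1), giving (7, -5).
Player 2's commitment gain: 0 − -5 = 5.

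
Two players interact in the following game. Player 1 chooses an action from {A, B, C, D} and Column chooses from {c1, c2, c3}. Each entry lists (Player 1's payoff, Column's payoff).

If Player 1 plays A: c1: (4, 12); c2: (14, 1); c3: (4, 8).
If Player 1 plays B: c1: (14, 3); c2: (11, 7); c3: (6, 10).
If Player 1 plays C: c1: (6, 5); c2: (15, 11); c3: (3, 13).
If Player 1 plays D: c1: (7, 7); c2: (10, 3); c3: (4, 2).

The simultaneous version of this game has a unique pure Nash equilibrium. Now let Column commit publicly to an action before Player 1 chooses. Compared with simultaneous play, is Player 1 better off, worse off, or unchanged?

Solve by backward induction (Column leads).
- c1: BR = B, leader payoff 3.
- c2: BR = C, leader payoff 11.
- c3: BR = B, leader payoff 10.
Maximizing over 3, 11, 10, Column chooses c2. Subgame-perfect outcome: (C, c2) with payoffs (15, 11).
Under simultaneous play:
Player 1's best replies: c1→B; c2→C; c3→B.
Column's best replies: A→c1; B→c3; C→c3; D→c1.
The unique mutual best reply is (B, c3), giving (6, 10).
Player 1 earns 15 sequentially versus 6 at the Nash outcome: better off.

better off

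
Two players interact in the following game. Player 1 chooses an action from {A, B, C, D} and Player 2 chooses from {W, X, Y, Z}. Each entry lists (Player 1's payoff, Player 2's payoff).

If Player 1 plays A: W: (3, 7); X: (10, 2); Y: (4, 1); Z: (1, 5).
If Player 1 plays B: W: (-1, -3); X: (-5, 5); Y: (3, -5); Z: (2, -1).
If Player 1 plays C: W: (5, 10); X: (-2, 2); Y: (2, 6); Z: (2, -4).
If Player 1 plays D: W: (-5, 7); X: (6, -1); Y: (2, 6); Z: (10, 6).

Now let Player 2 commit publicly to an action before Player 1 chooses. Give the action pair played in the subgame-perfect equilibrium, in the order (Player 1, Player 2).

(C, W)

Solve by backward induction (Player 2 leads).
- W → Player 1 plays C (best of 3, -1, 5, -5); Player 2 gets 10.
- X → Player 1 plays A (best of 10, -5, -2, 6); Player 2 gets 2.
- Y → Player 1 plays A (best of 4, 3, 2, 2); Player 2 gets 1.
- Z → Player 1 plays D (best of 1, 2, 2, 10); Player 2 gets 6.
Maximizing over 10, 2, 1, 6, Player 2 chooses W. Subgame-perfect outcome: (C, W) with payoffs (5, 10).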